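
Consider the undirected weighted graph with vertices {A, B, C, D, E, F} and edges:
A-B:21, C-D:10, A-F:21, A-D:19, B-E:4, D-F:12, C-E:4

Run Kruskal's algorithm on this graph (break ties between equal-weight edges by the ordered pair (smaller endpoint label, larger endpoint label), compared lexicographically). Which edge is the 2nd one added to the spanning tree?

C-E

Kruskal's algorithm — process edges by increasing weight (ties by edge label):
B-E (4): add — endpoints in different components.
C-E (4): add — endpoints in different components.
C-D (10): add — endpoints in different components.
D-F (12): add — endpoints in different components.
A-D (19): add — endpoints in different components.
The 2nd edge added is C-E.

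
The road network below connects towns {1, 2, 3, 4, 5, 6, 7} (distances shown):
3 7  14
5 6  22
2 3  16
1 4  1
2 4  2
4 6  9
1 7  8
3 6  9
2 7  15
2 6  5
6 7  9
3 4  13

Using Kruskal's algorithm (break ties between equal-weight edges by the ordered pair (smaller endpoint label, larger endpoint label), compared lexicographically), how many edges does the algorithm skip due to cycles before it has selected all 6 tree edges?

Kruskal's algorithm — process edges by increasing weight (ties by edge label):
1 4 (1): add — endpoints in different components.
2 4 (2): add — endpoints in different components.
2 6 (5): add — endpoints in different components.
1 7 (8): add — endpoints in different components.
3 6 (9): add — endpoints in different components.
4 6 (9): skip — 4 and 6 already connected.
6 7 (9): skip — 6 and 7 already connected.
3 4 (13): skip — 3 and 4 already connected.
3 7 (14): skip — 3 and 7 already connected.
2 7 (15): skip — 2 and 7 already connected.
2 3 (16): skip — 2 and 3 already connected.
5 6 (22): add — endpoints in different components.
Edges rejected before the tree was complete: 6.

6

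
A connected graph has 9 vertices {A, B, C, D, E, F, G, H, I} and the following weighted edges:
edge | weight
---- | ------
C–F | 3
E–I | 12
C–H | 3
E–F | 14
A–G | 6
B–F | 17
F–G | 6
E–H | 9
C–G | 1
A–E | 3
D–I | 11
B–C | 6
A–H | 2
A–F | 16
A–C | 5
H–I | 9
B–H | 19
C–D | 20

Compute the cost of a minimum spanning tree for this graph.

38

Kruskal's algorithm — process edges by increasing weight (ties by edge label):
C–G (1): add — endpoints in different components.
A–H (2): add — endpoints in different components.
A–E (3): add — endpoints in different components.
C–F (3): add — endpoints in different components.
C–H (3): add — endpoints in different components.
A–C (5): skip — A and C already connected.
A–G (6): skip — A and G already connected.
B–C (6): add — endpoints in different components.
F–G (6): skip — F and G already connected.
E–H (9): skip — E and H already connected.
H–I (9): add — endpoints in different components.
D–I (11): add — endpoints in different components.
MST edges: C–G, A–H, A–E, C–F, C–H, B–C, H–I, D–I; total weight 1+2+3+3+3+6+9+11 = 38.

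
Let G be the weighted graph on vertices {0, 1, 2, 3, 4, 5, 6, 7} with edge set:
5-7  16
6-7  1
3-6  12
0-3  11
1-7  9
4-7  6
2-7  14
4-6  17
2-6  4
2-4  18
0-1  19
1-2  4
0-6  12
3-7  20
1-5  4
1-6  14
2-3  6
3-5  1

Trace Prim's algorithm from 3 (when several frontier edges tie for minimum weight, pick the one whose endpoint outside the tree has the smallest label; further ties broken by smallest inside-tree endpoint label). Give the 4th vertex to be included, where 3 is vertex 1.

2

Prim, starting at 3.
Step 1: cheapest edge leaving the tree is 3-5 (1); add 5.
Step 2: cheapest edge leaving the tree is 1-5 (4); add 1.
Step 3: cheapest edge leaving the tree is 1-2 (4); add 2.
Step 4: cheapest edge leaving the tree is 2-6 (4); add 6.
Step 5: cheapest edge leaving the tree is 6-7 (1); add 7.
Step 6: cheapest edge leaving the tree is 4-7 (6); add 4.
Step 7: cheapest edge leaving the tree is 0-3 (11); add 0.
Vertex order: 3, 5, 1, 2, 6, 7, 4, 0. The 4th vertex is 2.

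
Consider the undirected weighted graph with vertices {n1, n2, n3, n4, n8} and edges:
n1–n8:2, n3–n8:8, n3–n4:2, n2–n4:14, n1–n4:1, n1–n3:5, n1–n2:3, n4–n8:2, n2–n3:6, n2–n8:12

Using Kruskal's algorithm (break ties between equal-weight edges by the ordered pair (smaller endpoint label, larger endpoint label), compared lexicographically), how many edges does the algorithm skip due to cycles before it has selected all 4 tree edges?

Sort edges by weight, then run Kruskal:
n1–n4 (1): add — endpoints in different components.
n1–n8 (2): add — endpoints in different components.
n3–n4 (2): add — endpoints in different components.
n4–n8 (2): skip — n8 and n4 already connected.
n1–n2 (3): add — endpoints in different components.
Edges rejected before the tree was complete: 1.

1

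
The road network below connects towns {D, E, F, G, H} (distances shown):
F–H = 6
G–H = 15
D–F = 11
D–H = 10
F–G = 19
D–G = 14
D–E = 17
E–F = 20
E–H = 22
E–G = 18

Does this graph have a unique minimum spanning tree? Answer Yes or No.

Yes

Sort edges by weight, then run Kruskal:
F–H (6): add — endpoints in different components.
D–H (10): add — endpoints in different components.
D–F (11): skip — D and F already connected.
D–G (14): add — endpoints in different components.
G–H (15): skip — G and H already connected.
D–E (17): add — endpoints in different components.
Every non-tree edge has weight strictly greater than the heaviest edge on the tree path between its endpoints, so the MST is unique.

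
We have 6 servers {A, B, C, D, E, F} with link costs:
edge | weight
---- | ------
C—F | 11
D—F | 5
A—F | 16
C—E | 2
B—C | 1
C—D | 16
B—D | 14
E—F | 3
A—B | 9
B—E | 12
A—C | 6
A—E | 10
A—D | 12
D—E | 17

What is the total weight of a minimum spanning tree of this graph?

17

Sort edges by weight, then run Kruskal:
B—C (1): add — endpoints in different components.
C—E (2): add — endpoints in different components.
E—F (3): add — endpoints in different components.
D—F (5): add — endpoints in different components.
A—C (6): add — endpoints in different components.
MST edges: B—C, C—E, E—F, D—F, A—C; total weight 1+2+3+5+6 = 17.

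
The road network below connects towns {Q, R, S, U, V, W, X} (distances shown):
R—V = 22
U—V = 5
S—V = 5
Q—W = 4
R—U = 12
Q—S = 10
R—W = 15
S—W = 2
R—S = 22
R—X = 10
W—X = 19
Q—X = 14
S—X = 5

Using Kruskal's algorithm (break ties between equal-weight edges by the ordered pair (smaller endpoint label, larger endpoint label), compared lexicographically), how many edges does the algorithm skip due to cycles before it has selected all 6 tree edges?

Kruskal: consider edges lightest-first.
S—W (2): add. Components now {R} {Q} {S,W} {V} {U} {X}
Q—W (4): add. Components now {R} {Q,S,W} {V} {U} {X}
S—V (5): add. Components now {R} {Q,S,V,W} {U} {X}
S—X (5): add. Components now {R} {Q,S,V,W,X} {U}
U—V (5): add. Components now {R} {Q,S,U,V,W,X}
Q—S (10): skip — Q and S already connected.
R—X (10): add. Components now {Q,R,S,U,V,W,X}
Edges rejected before the tree was complete: 1.

1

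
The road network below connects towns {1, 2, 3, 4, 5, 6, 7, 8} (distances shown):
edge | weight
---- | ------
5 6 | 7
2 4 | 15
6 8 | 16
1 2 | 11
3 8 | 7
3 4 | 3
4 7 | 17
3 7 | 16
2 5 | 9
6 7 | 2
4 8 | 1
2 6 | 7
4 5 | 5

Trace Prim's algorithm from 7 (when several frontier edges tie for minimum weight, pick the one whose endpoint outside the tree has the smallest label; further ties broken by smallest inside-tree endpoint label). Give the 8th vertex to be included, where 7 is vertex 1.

Grow the tree from 7 using Prim:
Step 1: frontier [6 7 2, 3 7 16, 4 7 17] → take 6 7 (2); add 6.
Step 2: frontier [2 6 7, 5 6 7, 6 8 16, 3 7 16, 4 7 17] → take 2 6 (7); add 2.
Step 3: frontier [2 5 9, 1 2 11, 2 4 15, 5 6 7, 6 8 16, 3 7 16, 4 7 17] → take 5 6 (7); add 5.
Step 4: frontier [1 2 11, 2 4 15, 4 5 5, 6 8 16, 3 7 16, 4 7 17] → take 4 5 (5); add 4.
Step 5: frontier [1 2 11, 4 8 1, 3 4 3, 6 8 16, 3 7 16] → take 4 8 (1); add 8.
Step 6: frontier [1 2 11, 3 4 3, 3 7 16, 3 8 7] → take 3 4 (3); add 3.
Step 7: frontier [1 2 11] → take 1 2 (11); add 1.
Vertex order: 7, 6, 2, 5, 4, 8, 3, 1. The 8th vertex is 1.

1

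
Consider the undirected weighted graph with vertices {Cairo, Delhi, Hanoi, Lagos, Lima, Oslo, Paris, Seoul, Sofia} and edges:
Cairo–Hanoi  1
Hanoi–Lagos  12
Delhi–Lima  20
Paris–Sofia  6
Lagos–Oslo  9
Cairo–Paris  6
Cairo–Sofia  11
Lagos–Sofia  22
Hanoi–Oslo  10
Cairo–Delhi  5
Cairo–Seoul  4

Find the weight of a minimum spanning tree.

Kruskal: consider edges lightest-first.
Cairo–Hanoi (1): add — endpoints in different components.
Cairo–Seoul (4): add — endpoints in different components.
Cairo–Delhi (5): add — endpoints in different components.
Cairo–Paris (6): add — endpoints in different components.
Paris–Sofia (6): add — endpoints in different components.
Lagos–Oslo (9): add — endpoints in different components.
Hanoi–Oslo (10): add — endpoints in different components.
Cairo–Sofia (11): skip — Sofia and Cairo already connected.
Hanoi–Lagos (12): skip — Lagos and Hanoi already connected.
Delhi–Lima (20): add — endpoints in different components.
MST edges: Cairo–Hanoi, Cairo–Seoul, Cairo–Delhi, Cairo–Paris, Paris–Sofia, Lagos–Oslo, Hanoi–Oslo, Delhi–Lima; total weight 1+4+5+6+6+9+10+20 = 61.

61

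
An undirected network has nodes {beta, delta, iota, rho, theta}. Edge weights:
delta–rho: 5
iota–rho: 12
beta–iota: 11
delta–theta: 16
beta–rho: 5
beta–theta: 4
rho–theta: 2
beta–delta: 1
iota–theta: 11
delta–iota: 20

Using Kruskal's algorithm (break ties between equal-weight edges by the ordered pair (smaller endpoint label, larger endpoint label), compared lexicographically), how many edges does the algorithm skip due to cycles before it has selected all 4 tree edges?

Sort edges by weight, then run Kruskal:
beta–delta (1): add — endpoints in different components.
rho–theta (2): add — endpoints in different components.
beta–theta (4): add — endpoints in different components.
beta–rho (5): skip — beta and rho already connected.
delta–rho (5): skip — rho and delta already connected.
beta–iota (11): add — endpoints in different components.
Edges rejected before the tree was complete: 2.

2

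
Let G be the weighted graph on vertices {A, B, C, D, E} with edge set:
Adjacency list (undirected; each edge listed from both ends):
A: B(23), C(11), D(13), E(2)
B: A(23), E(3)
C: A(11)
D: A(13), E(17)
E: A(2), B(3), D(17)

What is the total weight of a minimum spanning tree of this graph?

29

Kruskal: consider edges lightest-first.
A-E (2): add — endpoints in different components.
B-E (3): add — endpoints in different components.
A-C (11): add — endpoints in different components.
A-D (13): add — endpoints in different components.
MST edges: A-E, B-E, A-C, A-D; total weight 2+3+11+13 = 29.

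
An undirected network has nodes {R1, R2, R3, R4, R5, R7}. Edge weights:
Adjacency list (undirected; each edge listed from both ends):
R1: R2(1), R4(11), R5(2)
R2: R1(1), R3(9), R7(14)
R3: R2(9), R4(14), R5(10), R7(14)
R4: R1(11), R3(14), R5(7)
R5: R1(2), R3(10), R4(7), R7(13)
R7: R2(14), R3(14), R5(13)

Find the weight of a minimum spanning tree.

Prim, starting at R1.
Step 1: frontier [R1-R2 1, R1-R5 2, R1-R4 11] → take R1-R2 (1); add R2.
Step 2: frontier [R1-R5 2, R1-R4 11, R2-R3 9, R2-R7 14] → take R1-R5 (2); add R5.
Step 3: frontier [R1-R4 11, R2-R3 9, R2-R7 14, R4-R5 7, R3-R5 10, R5-R7 13] → take R4-R5 (7); add R4.
Step 4: frontier [R2-R3 9, R2-R7 14, R3-R4 14, R3-R5 10, R5-R7 13] → take R2-R3 (9); add R3.
Step 5: frontier [R2-R7 14, R3-R7 14, R5-R7 13] → take R5-R7 (13); add R7.
MST edges: R1-R2, R1-R5, R4-R5, R2-R3, R5-R7; total weight 1+2+7+9+13 = 32.

32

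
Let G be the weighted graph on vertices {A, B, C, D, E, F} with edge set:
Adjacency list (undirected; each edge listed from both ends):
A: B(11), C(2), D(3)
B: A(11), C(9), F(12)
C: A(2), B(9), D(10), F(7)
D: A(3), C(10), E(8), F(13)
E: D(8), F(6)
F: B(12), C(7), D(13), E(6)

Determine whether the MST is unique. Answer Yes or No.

Kruskal's algorithm — process edges by increasing weight (ties by edge label):
A–C (2): add — endpoints in different components.
A–D (3): add — endpoints in different components.
E–F (6): add — endpoints in different components.
C–F (7): add — endpoints in different components.
D–E (8): skip — D and E already connected.
B–C (9): add — endpoints in different components.
Every non-tree edge has weight strictly greater than the heaviest edge on the tree path between its endpoints, so the MST is unique.

Yes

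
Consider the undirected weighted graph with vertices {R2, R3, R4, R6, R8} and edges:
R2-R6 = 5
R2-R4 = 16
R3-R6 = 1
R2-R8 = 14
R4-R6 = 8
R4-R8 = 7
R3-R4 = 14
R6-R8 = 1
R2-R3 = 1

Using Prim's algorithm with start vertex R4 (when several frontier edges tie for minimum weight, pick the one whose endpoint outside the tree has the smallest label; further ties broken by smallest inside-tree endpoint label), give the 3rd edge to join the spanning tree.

R3-R6

Prim's algorithm from R4:
Step 1: frontier [R4-R8 7, R4-R6 8, R3-R4 14, R2-R4 16] → take R4-R8 (7); add R8.
Step 2: frontier [R4-R6 8, R3-R4 14, R2-R4 16, R6-R8 1, R2-R8 14] → take R6-R8 (1); add R6.
Step 3: frontier [R3-R4 14, R2-R4 16, R3-R6 1, R2-R6 5, R2-R8 14] → take R3-R6 (1); add R3.
Step 4: frontier [R2-R3 1, R2-R4 16, R2-R6 5, R2-R8 14] → take R2-R3 (1); add R2.
The 3rd edge added is R3-R6.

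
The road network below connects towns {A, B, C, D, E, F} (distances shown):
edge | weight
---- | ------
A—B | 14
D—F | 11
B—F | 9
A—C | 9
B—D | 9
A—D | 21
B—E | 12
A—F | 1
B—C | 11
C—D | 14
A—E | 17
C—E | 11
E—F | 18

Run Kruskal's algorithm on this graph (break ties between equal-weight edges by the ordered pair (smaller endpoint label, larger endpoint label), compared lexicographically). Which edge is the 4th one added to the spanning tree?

Sort edges by weight, then run Kruskal:
A—F (1): add. Components now {A,F} {B} {C} {D} {E}
A—C (9): add. Components now {A,C,F} {B} {D} {E}
B—D (9): add. Components now {A,C,F} {B,D} {E}
B—F (9): add. Components now {A,B,C,D,F} {E}
B—C (11): skip — B and C already connected.
C—E (11): add. Components now {A,B,C,D,E,F}
The 4th edge added is B—F.

B-F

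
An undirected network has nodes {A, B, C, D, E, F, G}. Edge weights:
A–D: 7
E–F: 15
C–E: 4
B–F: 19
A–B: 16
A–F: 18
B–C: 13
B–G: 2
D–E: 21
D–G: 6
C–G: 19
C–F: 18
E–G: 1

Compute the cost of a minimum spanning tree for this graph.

Prim's algorithm from E:
Step 1: frontier [E–G 1, C–E 4, E–F 15, D–E 21] → take E–G (1); add G.
Step 2: frontier [C–E 4, E–F 15, D–E 21, B–G 2, D–G 6, C–G 19] → take B–G (2); add B.
Step 3: frontier [B–C 13, A–B 16, B–F 19, C–E 4, E–F 15, D–E 21, D–G 6, C–G 19] → take C–E (4); add C.
Step 4: frontier [A–B 16, B–F 19, C–F 18, E–F 15, D–E 21, D–G 6] → take D–G (6); add D.
Step 5: frontier [A–B 16, B–F 19, C–F 18, A–D 7, E–F 15] → take A–D (7); add A.
Step 6: frontier [A–F 18, B–F 19, C–F 18, E–F 15] → take E–F (15); add F.
MST edges: E–G, B–G, C–E, D–G, A–D, E–F; total weight 1+2+4+6+7+15 = 35.

35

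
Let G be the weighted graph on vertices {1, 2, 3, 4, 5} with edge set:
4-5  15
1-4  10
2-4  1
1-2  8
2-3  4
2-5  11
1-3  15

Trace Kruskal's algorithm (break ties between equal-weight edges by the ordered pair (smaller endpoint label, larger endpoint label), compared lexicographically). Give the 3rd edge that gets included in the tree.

1-2

Kruskal's algorithm — process edges by increasing weight (ties by edge label):
2-4 (1): add. Components now {1} {2,4} {3} {5}
2-3 (4): add. Components now {1} {2,3,4} {5}
1-2 (8): add. Components now {1,2,3,4} {5}
1-4 (10): skip — 1 and 4 already connected.
2-5 (11): add. Components now {1,2,3,4,5}
The 3rd edge added is 1-2.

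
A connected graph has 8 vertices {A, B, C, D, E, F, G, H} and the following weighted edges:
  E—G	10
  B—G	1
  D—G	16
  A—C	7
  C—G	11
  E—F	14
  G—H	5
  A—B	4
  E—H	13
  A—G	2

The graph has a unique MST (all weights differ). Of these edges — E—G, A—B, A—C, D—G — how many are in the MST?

Kruskal: consider edges lightest-first.
B—G (1): add — endpoints in different components.
A—G (2): add — endpoints in different components.
A—B (4): skip — A and B already connected.
G—H (5): add — endpoints in different components.
A—C (7): add — endpoints in different components.
E—G (10): add — endpoints in different components.
C—G (11): skip — C and G already connected.
E—H (13): skip — E and H already connected.
E—F (14): add — endpoints in different components.
D—G (16): add — endpoints in different components.
MST edge set: {B—G, A—G, G—H, A—C, E—G, E—F, D—G}.
Of the listed edges, {E—G, A—C, D—G} are in the MST → 3.

3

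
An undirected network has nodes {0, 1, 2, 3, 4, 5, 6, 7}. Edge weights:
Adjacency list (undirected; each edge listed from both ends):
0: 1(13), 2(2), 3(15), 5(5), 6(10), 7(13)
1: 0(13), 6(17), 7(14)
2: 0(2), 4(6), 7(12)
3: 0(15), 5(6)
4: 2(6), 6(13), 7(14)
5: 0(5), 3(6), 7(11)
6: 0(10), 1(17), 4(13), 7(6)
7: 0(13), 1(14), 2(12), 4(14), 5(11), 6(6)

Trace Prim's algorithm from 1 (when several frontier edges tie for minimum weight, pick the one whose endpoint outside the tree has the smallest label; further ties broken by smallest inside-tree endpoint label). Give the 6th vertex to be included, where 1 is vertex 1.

Grow the tree from 1 using Prim:
Step 1: cheapest edge leaving the tree is 0—1 (13); add 0.
Step 2: cheapest edge leaving the tree is 0—2 (2); add 2.
Step 3: cheapest edge leaving the tree is 0—5 (5); add 5.
Step 4: cheapest edge leaving the tree is 3—5 (6); add 3.
Step 5: cheapest edge leaving the tree is 2—4 (6); add 4.
Step 6: cheapest edge leaving the tree is 0—6 (10); add 6.
Step 7: cheapest edge leaving the tree is 6—7 (6); add 7.
Vertex order: 1, 0, 2, 5, 3, 4, 6, 7. The 6th vertex is 4.

4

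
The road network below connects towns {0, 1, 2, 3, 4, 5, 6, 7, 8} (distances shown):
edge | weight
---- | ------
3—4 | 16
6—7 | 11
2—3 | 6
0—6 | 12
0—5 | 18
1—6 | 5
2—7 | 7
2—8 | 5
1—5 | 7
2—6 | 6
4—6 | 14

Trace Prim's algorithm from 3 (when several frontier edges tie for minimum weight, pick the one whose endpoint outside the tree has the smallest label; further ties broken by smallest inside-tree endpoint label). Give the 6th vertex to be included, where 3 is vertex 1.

5

Grow the tree from 3 using Prim:
Step 1: cheapest edge leaving the tree is 2—3 (6); add 2.
Step 2: cheapest edge leaving the tree is 2—8 (5); add 8.
Step 3: cheapest edge leaving the tree is 2—6 (6); add 6.
Step 4: cheapest edge leaving the tree is 1—6 (5); add 1.
Step 5: cheapest edge leaving the tree is 1—5 (7); add 5.
Step 6: cheapest edge leaving the tree is 2—7 (7); add 7.
Step 7: cheapest edge leaving the tree is 0—6 (12); add 0.
Step 8: cheapest edge leaving the tree is 4—6 (14); add 4.
Vertex order: 3, 2, 8, 6, 1, 5, 7, 0, 4. The 6th vertex is 5.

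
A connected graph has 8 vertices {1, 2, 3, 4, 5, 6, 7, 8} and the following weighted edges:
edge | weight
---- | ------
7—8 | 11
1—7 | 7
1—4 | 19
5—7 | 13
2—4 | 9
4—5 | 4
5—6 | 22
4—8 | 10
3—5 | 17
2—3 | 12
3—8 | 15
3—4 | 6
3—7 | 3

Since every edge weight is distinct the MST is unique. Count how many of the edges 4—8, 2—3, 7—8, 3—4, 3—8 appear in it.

2

Sort edges by weight, then run Kruskal:
3—7 (3): add — endpoints in different components.
4—5 (4): add — endpoints in different components.
3—4 (6): add — endpoints in different components.
1—7 (7): add — endpoints in different components.
2—4 (9): add — endpoints in different components.
4—8 (10): add — endpoints in different components.
7—8 (11): skip — 7 and 8 already connected.
2—3 (12): skip — 2 and 3 already connected.
5—7 (13): skip — 5 and 7 already connected.
3—8 (15): skip — 3 and 8 already connected.
3—5 (17): skip — 3 and 5 already connected.
1—4 (19): skip — 1 and 4 already connected.
5—6 (22): add — endpoints in different components.
MST edge set: {3—7, 4—5, 3—4, 1—7, 2—4, 4—8, 5—6}.
Of the listed edges, {4—8, 3—4} are in the MST → 2.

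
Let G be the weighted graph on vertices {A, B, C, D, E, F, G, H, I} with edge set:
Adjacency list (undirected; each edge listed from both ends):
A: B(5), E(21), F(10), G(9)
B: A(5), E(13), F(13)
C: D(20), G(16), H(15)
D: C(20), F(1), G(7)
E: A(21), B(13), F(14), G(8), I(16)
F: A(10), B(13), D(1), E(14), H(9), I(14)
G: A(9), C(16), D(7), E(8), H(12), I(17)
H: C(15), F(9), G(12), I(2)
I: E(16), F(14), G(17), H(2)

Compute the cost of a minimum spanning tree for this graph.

Grow the tree from C using Prim:
Step 1: cheapest edge leaving the tree is C-H (15); add H.
Step 2: cheapest edge leaving the tree is H-I (2); add I.
Step 3: cheapest edge leaving the tree is F-H (9); add F.
Step 4: cheapest edge leaving the tree is D-F (1); add D.
Step 5: cheapest edge leaving the tree is D-G (7); add G.
Step 6: cheapest edge leaving the tree is E-G (8); add E.
Step 7: cheapest edge leaving the tree is A-G (9); add A.
Step 8: cheapest edge leaving the tree is A-B (5); add B.
MST edges: C-H, H-I, F-H, D-F, D-G, E-G, A-G, A-B; total weight 15+2+9+1+7+8+9+5 = 56.

56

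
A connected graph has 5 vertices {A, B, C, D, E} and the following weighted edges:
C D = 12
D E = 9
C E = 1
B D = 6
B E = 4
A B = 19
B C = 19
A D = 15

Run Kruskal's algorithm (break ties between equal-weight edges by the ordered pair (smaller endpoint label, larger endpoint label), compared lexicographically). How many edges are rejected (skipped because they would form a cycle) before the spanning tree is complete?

2

Kruskal: consider edges lightest-first.
C E (1): add. Components now {A} {B} {C,E} {D}
B E (4): add. Components now {A} {B,C,E} {D}
B D (6): add. Components now {A} {B,C,D,E}
D E (9): skip — D and E already connected.
C D (12): skip — C and D already connected.
A D (15): add. Components now {A,B,C,D,E}
Edges rejected before the tree was complete: 2.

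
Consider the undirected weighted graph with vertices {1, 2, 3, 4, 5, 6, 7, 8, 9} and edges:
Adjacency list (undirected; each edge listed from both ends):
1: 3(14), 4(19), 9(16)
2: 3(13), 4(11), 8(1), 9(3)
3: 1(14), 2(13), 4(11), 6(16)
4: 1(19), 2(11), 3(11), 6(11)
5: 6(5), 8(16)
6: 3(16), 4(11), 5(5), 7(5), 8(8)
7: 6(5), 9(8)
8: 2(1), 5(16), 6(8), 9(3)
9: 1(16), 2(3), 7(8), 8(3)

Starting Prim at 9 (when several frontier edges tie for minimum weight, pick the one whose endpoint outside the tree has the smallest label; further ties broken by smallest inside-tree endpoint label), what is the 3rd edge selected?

Prim's algorithm from 9:
Step 1: cheapest edge leaving the tree is 2–9 (3); add 2.
Step 2: cheapest edge leaving the tree is 2–8 (1); add 8.
Step 3: cheapest edge leaving the tree is 6–8 (8); add 6.
Step 4: cheapest edge leaving the tree is 5–6 (5); add 5.
Step 5: cheapest edge leaving the tree is 6–7 (5); add 7.
Step 6: cheapest edge leaving the tree is 2–4 (11); add 4.
Step 7: cheapest edge leaving the tree is 3–4 (11); add 3.
Step 8: cheapest edge leaving the tree is 1–3 (14); add 1.
The 3rd edge added is 6–8.

6-8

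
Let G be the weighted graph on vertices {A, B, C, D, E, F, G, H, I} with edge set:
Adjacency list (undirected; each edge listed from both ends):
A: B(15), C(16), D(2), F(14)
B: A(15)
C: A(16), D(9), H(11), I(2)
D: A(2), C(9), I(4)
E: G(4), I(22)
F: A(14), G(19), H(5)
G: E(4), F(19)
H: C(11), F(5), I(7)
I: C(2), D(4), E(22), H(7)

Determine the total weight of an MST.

58

Grow the tree from F using Prim:
Step 1: frontier [F H 5, A F 14, F G 19] → take F H (5); add H.
Step 2: frontier [A F 14, F G 19, H I 7, C H 11] → take H I (7); add I.
Step 3: frontier [A F 14, F G 19, C H 11, C I 2, D I 4, E I 22] → take C I (2); add C.
Step 4: frontier [C D 9, A C 16, A F 14, F G 19, D I 4, E I 22] → take D I (4); add D.
Step 5: frontier [A C 16, A D 2, A F 14, F G 19, E I 22] → take A D (2); add A.
Step 6: frontier [A B 15, F G 19, E I 22] → take A B (15); add B.
Step 7: frontier [F G 19, E I 22] → take F G (19); add G.
Step 8: frontier [E G 4, E I 22] → take E G (4); add E.
MST edges: F H, H I, C I, D I, A D, A B, F G, E G; total weight 5+7+2+4+2+15+19+4 = 58.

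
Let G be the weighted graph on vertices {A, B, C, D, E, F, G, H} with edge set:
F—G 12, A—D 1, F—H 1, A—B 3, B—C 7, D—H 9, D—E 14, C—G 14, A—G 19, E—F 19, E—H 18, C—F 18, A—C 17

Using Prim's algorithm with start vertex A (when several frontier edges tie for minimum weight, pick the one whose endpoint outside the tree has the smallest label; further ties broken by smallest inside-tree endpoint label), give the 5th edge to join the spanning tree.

Prim's algorithm from A:
Step 1: frontier [A—D 1, A—B 3, A—C 17, A—G 19] → take A—D (1); add D.
Step 2: frontier [A—B 3, A—C 17, A—G 19, D—H 9, D—E 14] → take A—B (3); add B.
Step 3: frontier [A—C 17, A—G 19, B—C 7, D—H 9, D—E 14] → take B—C (7); add C.
Step 4: frontier [A—G 19, C—G 14, C—F 18, D—H 9, D—E 14] → take D—H (9); add H.
Step 5: frontier [A—G 19, C—G 14, C—F 18, D—E 14, F—H 1, E—H 18] → take F—H (1); add F.
Step 6: frontier [A—G 19, C—G 14, D—E 14, F—G 12, E—F 19, E—H 18] → take F—G (12); add G.
Step 7: frontier [D—E 14, E—F 19, E—H 18] → take D—E (14); add E.
The 5th edge added is F—H.

F-H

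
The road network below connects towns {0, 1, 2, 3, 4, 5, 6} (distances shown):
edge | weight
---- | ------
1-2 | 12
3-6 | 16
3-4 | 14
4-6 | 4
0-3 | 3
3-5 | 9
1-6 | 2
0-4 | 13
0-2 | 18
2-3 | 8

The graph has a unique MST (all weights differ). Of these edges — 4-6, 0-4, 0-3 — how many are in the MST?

Kruskal: consider edges lightest-first.
1-6 (2): add. Components now {0} {1,6} {2} {3} {4} {5}
0-3 (3): add. Components now {0,3} {1,6} {2} {4} {5}
4-6 (4): add. Components now {0,3} {1,4,6} {2} {5}
2-3 (8): add. Components now {0,2,3} {1,4,6} {5}
3-5 (9): add. Components now {0,2,3,5} {1,4,6}
1-2 (12): add. Components now {0,1,2,3,4,5,6}
MST edge set: {1-6, 0-3, 4-6, 2-3, 3-5, 1-2}.
Of the listed edges, {4-6, 0-3} are in the MST → 2.

2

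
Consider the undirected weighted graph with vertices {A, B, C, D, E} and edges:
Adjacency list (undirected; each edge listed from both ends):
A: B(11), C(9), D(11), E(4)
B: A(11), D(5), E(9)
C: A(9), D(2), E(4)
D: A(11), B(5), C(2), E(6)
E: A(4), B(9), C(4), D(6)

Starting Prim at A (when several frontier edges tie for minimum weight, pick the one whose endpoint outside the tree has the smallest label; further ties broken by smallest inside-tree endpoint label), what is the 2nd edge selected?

Prim's algorithm from A:
Step 1: frontier [A—E 4, A—C 9, A—B 11, A—D 11] → take A—E (4); add E.
Step 2: frontier [A—C 9, A—B 11, A—D 11, C—E 4, D—E 6, B—E 9] → take C—E (4); add C.
Step 3: frontier [A—B 11, A—D 11, C—D 2, D—E 6, B—E 9] → take C—D (2); add D.
Step 4: frontier [A—B 11, B—D 5, B—E 9] → take B—D (5); add B.
The 2nd edge added is C—E.

C-E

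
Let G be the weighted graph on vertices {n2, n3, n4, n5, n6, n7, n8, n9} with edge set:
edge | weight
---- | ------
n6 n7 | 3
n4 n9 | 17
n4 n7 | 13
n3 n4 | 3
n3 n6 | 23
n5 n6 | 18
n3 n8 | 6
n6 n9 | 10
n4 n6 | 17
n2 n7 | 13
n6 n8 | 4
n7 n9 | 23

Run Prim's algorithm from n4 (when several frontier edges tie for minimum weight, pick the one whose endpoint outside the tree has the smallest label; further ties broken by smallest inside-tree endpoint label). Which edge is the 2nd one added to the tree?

Prim's algorithm from n4:
Step 1: cheapest edge leaving the tree is n3 n4 (3); add n3.
Step 2: cheapest edge leaving the tree is n3 n8 (6); add n8.
Step 3: cheapest edge leaving the tree is n6 n8 (4); add n6.
Step 4: cheapest edge leaving the tree is n6 n7 (3); add n7.
Step 5: cheapest edge leaving the tree is n6 n9 (10); add n9.
Step 6: cheapest edge leaving the tree is n2 n7 (13); add n2.
Step 7: cheapest edge leaving the tree is n5 n6 (18); add n5.
The 2nd edge added is n3 n8.

n3-n8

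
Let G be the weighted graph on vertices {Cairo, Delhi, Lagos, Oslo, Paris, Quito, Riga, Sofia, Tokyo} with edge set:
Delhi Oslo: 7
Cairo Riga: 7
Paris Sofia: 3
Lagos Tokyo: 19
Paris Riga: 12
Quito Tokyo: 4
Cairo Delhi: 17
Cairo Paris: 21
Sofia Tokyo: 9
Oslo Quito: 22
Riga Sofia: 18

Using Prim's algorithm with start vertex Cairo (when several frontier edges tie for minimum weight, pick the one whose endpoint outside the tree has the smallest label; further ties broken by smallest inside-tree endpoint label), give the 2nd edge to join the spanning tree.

Paris-Riga

Prim, starting at Cairo.
Step 1: cheapest edge leaving the tree is Cairo Riga (7); add Riga.
Step 2: cheapest edge leaving the tree is Paris Riga (12); add Paris.
Step 3: cheapest edge leaving the tree is Paris Sofia (3); add Sofia.
Step 4: cheapest edge leaving the tree is Sofia Tokyo (9); add Tokyo.
Step 5: cheapest edge leaving the tree is Quito Tokyo (4); add Quito.
Step 6: cheapest edge leaving the tree is Cairo Delhi (17); add Delhi.
Step 7: cheapest edge leaving the tree is Delhi Oslo (7); add Oslo.
Step 8: cheapest edge leaving the tree is Lagos Tokyo (19); add Lagos.
The 2nd edge added is Paris Riga.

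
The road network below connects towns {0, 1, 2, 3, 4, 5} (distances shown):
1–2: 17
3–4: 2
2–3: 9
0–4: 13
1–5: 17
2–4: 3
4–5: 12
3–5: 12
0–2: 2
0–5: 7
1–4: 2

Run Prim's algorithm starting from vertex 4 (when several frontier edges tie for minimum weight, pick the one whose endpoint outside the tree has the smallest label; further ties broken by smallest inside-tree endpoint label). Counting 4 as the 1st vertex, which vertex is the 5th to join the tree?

Prim's algorithm from 4:
Step 1: frontier [1–4 2, 3–4 2, 2–4 3, 4–5 12, 0–4 13] → take 1–4 (2); add 1.
Step 2: frontier [1–2 17, 1–5 17, 3–4 2, 2–4 3, 4–5 12, 0–4 13] → take 3–4 (2); add 3.
Step 3: frontier [1–2 17, 1–5 17, 2–3 9, 3–5 12, 2–4 3, 4–5 12, 0–4 13] → take 2–4 (3); add 2.
Step 4: frontier [1–5 17, 0–2 2, 3–5 12, 4–5 12, 0–4 13] → take 0–2 (2); add 0.
Step 5: frontier [0–5 7, 1–5 17, 3–5 12, 4–5 12] → take 0–5 (7); add 5.
Vertex order: 4, 1, 3, 2, 0, 5. The 5th vertex is 0.

0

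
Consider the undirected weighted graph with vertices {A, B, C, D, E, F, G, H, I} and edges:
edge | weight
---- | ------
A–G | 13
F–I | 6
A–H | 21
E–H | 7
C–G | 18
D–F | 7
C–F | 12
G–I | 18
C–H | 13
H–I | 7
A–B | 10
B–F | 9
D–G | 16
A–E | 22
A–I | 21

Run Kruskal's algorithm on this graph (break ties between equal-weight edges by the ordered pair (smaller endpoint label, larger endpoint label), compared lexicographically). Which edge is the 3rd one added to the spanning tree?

Kruskal: consider edges lightest-first.
F–I (6): add — endpoints in different components.
D–F (7): add — endpoints in different components.
E–H (7): add — endpoints in different components.
H–I (7): add — endpoints in different components.
B–F (9): add — endpoints in different components.
A–B (10): add — endpoints in different components.
C–F (12): add — endpoints in different components.
A–G (13): add — endpoints in different components.
The 3rd edge added is E–H.

E-H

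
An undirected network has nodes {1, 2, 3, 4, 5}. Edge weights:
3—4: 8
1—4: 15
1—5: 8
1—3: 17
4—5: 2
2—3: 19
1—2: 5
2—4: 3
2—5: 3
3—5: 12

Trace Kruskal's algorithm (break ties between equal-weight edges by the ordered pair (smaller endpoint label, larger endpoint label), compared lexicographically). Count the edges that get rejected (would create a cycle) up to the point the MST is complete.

Kruskal: consider edges lightest-first.
4—5 (2): add — endpoints in different components.
2—4 (3): add — endpoints in different components.
2—5 (3): skip — 2 and 5 already connected.
1—2 (5): add — endpoints in different components.
1—5 (8): skip — 1 and 5 already connected.
3—4 (8): add — endpoints in different components.
Edges rejected before the tree was complete: 2.

2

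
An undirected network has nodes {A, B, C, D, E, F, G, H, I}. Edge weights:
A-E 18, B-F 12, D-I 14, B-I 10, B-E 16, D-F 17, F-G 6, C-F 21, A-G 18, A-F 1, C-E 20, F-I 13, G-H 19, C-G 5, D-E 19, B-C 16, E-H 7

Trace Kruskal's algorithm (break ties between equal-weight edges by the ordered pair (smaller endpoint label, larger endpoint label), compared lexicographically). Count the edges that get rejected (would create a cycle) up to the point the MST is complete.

Sort edges by weight, then run Kruskal:
A-F (1): add — endpoints in different components.
C-G (5): add — endpoints in different components.
F-G (6): add — endpoints in different components.
E-H (7): add — endpoints in different components.
B-I (10): add — endpoints in different components.
B-F (12): add — endpoints in different components.
F-I (13): skip — F and I already connected.
D-I (14): add — endpoints in different components.
B-C (16): skip — B and C already connected.
B-E (16): add — endpoints in different components.
Edges rejected before the tree was complete: 2.

2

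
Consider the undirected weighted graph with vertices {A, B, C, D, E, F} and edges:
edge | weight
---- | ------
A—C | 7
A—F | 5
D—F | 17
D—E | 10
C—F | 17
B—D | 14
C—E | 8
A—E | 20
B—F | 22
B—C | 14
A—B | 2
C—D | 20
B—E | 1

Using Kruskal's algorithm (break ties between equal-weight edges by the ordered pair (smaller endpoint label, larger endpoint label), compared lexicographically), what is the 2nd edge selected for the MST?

Kruskal: consider edges lightest-first.
B—E (1): add — endpoints in different components.
A—B (2): add — endpoints in different components.
A—F (5): add — endpoints in different components.
A—C (7): add — endpoints in different components.
C—E (8): skip — C and E already connected.
D—E (10): add — endpoints in different components.
The 2nd edge added is A—B.

A-B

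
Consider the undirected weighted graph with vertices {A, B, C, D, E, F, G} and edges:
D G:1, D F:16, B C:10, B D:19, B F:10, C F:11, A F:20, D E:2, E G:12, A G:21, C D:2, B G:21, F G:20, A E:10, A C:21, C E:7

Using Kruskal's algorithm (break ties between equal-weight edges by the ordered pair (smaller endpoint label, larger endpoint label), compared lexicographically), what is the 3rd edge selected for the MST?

Sort edges by weight, then run Kruskal:
D G (1): add — endpoints in different components.
C D (2): add — endpoints in different components.
D E (2): add — endpoints in different components.
C E (7): skip — C and E already connected.
A E (10): add — endpoints in different components.
B C (10): add — endpoints in different components.
B F (10): add — endpoints in different components.
The 3rd edge added is D E.

D-E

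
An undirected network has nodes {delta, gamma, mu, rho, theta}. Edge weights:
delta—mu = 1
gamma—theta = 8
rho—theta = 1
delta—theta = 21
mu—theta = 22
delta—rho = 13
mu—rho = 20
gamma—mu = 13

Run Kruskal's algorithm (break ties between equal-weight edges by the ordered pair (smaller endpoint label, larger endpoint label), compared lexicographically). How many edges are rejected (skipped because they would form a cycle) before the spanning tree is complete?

0

Kruskal: consider edges lightest-first.
delta—mu (1): add — endpoints in different components.
rho—theta (1): add — endpoints in different components.
gamma—theta (8): add — endpoints in different components.
delta—rho (13): add — endpoints in different components.
Edges rejected before the tree was complete: 0.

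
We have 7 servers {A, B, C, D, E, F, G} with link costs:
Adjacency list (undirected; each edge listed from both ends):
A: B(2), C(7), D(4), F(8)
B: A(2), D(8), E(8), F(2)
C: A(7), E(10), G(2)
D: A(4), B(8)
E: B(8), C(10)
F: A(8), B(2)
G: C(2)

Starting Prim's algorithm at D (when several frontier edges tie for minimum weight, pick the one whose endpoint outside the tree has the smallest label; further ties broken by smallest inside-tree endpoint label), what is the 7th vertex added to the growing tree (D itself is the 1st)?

Prim, starting at D.
Step 1: frontier [A–D 4, B–D 8] → take A–D (4); add A.
Step 2: frontier [A–B 2, A–C 7, A–F 8, B–D 8] → take A–B (2); add B.
Step 3: frontier [A–C 7, A–F 8, B–F 2, B–E 8] → take B–F (2); add F.
Step 4: frontier [A–C 7, B–E 8] → take A–C (7); add C.
Step 5: frontier [B–E 8, C–G 2, C–E 10] → take C–G (2); add G.
Step 6: frontier [B–E 8, C–E 10] → take B–E (8); add E.
Vertex order: D, A, B, F, C, G, E. The 7th vertex is E.

E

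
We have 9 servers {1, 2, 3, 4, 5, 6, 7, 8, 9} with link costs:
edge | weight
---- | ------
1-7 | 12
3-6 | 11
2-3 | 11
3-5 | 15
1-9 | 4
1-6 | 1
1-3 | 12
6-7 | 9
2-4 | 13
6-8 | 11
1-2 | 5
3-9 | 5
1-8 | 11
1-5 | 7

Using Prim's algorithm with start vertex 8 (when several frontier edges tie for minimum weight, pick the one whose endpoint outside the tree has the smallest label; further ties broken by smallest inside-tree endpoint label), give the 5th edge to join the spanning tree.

3-9

Prim's algorithm from 8:
Step 1: frontier [1-8 11, 6-8 11] → take 1-8 (11); add 1.
Step 2: frontier [1-6 1, 1-9 4, 1-2 5, 1-5 7, 1-3 12, 1-7 12, 6-8 11] → take 1-6 (1); add 6.
Step 3: frontier [1-9 4, 1-2 5, 1-5 7, 1-3 12, 1-7 12, 6-7 9, 3-6 11] → take 1-9 (4); add 9.
Step 4: frontier [1-2 5, 1-5 7, 1-3 12, 1-7 12, 6-7 9, 3-6 11, 3-9 5] → take 1-2 (5); add 2.
Step 5: frontier [1-5 7, 1-3 12, 1-7 12, 2-3 11, 2-4 13, 6-7 9, 3-6 11, 3-9 5] → take 3-9 (5); add 3.
Step 6: frontier [1-5 7, 1-7 12, 2-4 13, 3-5 15, 6-7 9] → take 1-5 (7); add 5.
Step 7: frontier [1-7 12, 2-4 13, 6-7 9] → take 6-7 (9); add 7.
Step 8: frontier [2-4 13] → take 2-4 (13); add 4.
The 5th edge added is 3-9.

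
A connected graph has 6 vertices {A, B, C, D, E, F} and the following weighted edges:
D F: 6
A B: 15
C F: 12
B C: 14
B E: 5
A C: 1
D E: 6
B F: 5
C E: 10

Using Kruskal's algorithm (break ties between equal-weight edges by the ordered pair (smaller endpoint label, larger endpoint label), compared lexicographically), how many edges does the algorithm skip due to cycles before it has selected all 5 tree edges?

1

Sort edges by weight, then run Kruskal:
A C (1): add — endpoints in different components.
B E (5): add — endpoints in different components.
B F (5): add — endpoints in different components.
D E (6): add — endpoints in different components.
D F (6): skip — D and F already connected.
C E (10): add — endpoints in different components.
Edges rejected before the tree was complete: 1.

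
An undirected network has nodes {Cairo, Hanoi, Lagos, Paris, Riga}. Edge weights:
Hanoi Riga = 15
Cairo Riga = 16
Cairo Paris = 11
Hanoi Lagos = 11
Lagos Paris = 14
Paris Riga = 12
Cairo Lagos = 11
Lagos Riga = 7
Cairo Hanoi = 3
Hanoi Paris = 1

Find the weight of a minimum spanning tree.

22

Kruskal's algorithm — process edges by increasing weight (ties by edge label):
Hanoi Paris (1): add. Components now {Riga} {Hanoi,Paris} {Lagos} {Cairo}
Cairo Hanoi (3): add. Components now {Riga} {Cairo,Hanoi,Paris} {Lagos}
Lagos Riga (7): add. Components now {Lagos,Riga} {Cairo,Hanoi,Paris}
Cairo Lagos (11): add. Components now {Cairo,Hanoi,Lagos,Paris,Riga}
MST edges: Hanoi Paris, Cairo Hanoi, Lagos Riga, Cairo Lagos; total weight 1+3+7+11 = 22.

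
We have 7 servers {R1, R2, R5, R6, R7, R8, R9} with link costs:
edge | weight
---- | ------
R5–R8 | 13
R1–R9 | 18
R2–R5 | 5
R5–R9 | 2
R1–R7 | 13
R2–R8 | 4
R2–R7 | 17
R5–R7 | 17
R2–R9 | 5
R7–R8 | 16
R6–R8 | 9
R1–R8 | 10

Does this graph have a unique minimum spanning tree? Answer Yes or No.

No

Kruskal: consider edges lightest-first.
R5–R9 (2): add. Components now {R7} {R5,R9} {R1} {R6} {R2} {R8}
R2–R8 (4): add. Components now {R7} {R5,R9} {R1} {R6} {R2,R8}
R2–R5 (5): add. Components now {R7} {R2,R5,R8,R9} {R1} {R6}
R2–R9 (5): skip — R2 and R9 already connected.
R6–R8 (9): add. Components now {R7} {R2,R5,R6,R8,R9} {R1}
R1–R8 (10): add. Components now {R7} {R1,R2,R5,R6,R8,R9}
R1–R7 (13): add. Components now {R1,R2,R5,R6,R7,R8,R9}
Non-tree edge R2–R9 has weight 5, equal to the heaviest edge on its tree cycle — swapping gives another MST of the same weight. Not unique.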